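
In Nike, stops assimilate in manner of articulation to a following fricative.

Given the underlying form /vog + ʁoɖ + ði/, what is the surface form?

The rule targets /g/ (voiced velar stop), which sits before the trigger /ʁ/ (fricative).
A voiced velar fricative is [ɣ], so the surface segment is [ɣ].
At the second juncture, /ɖ/ likewise becomes [ʐ] adjacent to /ð/.

[voɣʁoʐði]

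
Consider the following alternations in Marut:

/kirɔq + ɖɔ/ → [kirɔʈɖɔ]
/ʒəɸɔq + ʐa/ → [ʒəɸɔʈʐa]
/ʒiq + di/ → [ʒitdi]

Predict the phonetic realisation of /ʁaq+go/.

[ʁakgo]

The data show regressive place assimilation: /q/ → [ʈ] before /ɖ/; /q/ → [ʈ] before /ʐ/; /q/ → [t] before /d/. In each pair only place changes, matching the following consonant, while manner and voice stay constant.
/q/ is a voiceless uvular stop. The following trigger /g/ is velar, so /q/ must become velar as well.
Changing only its place to velar gives [k] — the voiceless velar stop.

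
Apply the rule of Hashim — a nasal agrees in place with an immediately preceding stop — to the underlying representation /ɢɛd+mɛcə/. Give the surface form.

[ɢɛdnɛcə]

The rule targets /m/ (voiced bilabial nasal), which sits after the trigger /d/ (alveolar).
Changing only its place to alveolar gives [n] — the voiced alveolar nasal.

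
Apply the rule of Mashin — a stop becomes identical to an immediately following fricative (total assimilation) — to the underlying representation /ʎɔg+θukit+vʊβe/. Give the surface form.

/g/ is the segment targeted by the rule; it sits immediately before /θ/, so it assimilates completely and surfaces as [θ].
At the second juncture, /t/ likewise becomes [v] adjacent to /v/.

[ʎɔθθukivvʊβe]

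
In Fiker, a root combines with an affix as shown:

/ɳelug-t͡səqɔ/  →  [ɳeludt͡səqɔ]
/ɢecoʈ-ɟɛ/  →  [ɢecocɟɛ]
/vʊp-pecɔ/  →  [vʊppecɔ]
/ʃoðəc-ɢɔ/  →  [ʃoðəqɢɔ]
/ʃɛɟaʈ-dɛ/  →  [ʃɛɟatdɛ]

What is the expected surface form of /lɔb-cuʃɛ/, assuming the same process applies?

[lɔɟcuʃɛ]

The data show regressive place assimilation: /g/ → [d] before /t͡s/; /ʈ/ → [c] before /ɟ/; /c/ → [q] before /ɢ/; /ʈ/ → [t] before /d/. In each pair only place changes, matching the following consonant, while manner and voice stay constant.
Nothing changes in [vʊppecɔ]: there the adjacent consonants already agree in place (/p/ and /p/ are both bilabial), so this form is consistent with the same rule.
The rule targets /b/ (voiced bilabial stop), which sits before the trigger /c/ (palatal).
Changing only its place to palatal gives [ɟ] — the voiced palatal stop.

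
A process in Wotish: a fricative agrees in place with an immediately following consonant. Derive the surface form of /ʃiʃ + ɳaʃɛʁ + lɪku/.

[ʃiʂɳaʃɛzlɪku]

The rule targets /ʃ/ (voiceless postalveolar fricative), which sits before the trigger /ɳ/ (retroflex).
Changing only its place to retroflex gives [ʂ] — the voiceless retroflex fricative.
At the second juncture, /ʁ/ likewise becomes [z] adjacent to /l/.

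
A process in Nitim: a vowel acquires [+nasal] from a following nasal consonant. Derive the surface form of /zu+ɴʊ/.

The vowel /u/ is adjacent to the following nasal /ɴ/, so it acquires [+nasal] and surfaces as [ũ].

[zũɴʊ]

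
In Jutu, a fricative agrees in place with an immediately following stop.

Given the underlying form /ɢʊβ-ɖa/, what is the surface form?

The rule targets /β/ (voiced bilabial fricative), which sits before the trigger /ɖ/ (retroflex).
A voiced retroflex fricative is [ʐ], so the surface segment is [ʐ].

[ɢʊʐɖa]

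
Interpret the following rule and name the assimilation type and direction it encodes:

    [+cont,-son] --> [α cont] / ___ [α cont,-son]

regressive manner assimilation

The rule copies [cont] (continuancy) from the environment onto the target fricatives; since [±cont] encodes the stop/fricative manner contrast, the assimilating dimension is manner.
Since the environment is written after the underscore, the trigger follows the target; the direction is regressive.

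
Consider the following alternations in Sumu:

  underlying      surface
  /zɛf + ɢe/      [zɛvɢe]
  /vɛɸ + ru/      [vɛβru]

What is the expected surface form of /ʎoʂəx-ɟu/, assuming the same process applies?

[ʎoʂəɣɟu]

The data show regressive voicing assimilation: /f/ → [v] before /ɢ/; /ɸ/ → [β] before /r/. In each pair only voicing changes, matching the following consonant, while place and manner stay constant.
/x/ is a voiceless velar fricative. The following trigger /ɟ/ is voiced, so /x/ must become voiced as well.
Changing only its voicing to voiced gives [ɣ] — the voiced velar fricative.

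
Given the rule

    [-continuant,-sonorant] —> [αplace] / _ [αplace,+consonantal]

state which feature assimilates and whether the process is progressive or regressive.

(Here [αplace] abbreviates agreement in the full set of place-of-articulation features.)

The shared variable α links the value of the place features (abbreviated [place]) on the target to the same value on the neighbouring segment, so place is the feature that assimilates.
Since the environment is written after the underscore, the trigger follows the target; the direction is regressive.

regressive place assimilation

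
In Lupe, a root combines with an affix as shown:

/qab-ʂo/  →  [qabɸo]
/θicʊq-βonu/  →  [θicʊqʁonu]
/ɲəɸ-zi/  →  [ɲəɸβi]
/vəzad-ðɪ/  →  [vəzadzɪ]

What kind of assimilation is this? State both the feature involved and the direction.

progressive place assimilation

Comparing underlying and surface forms, /ʂ/ → [ɸ] is the alternation; the neighbouring /b/ is constant.
The change retroflex → bilabial matches the place of the preceding /b/, identifying this as place assimilation.
Manner and voice are unchanged, so the assimilation is partial, not total.
The same holds elsewhere in the data: /β/ → [ʁ] after /q/ (bilabial → uvular, matching uvular); /z/ → [β] after /ɸ/ (alveolar → bilabial, matching bilabial); /ð/ → [z] after /d/ (dental → alveolar, matching alveolar) — only place changes, and always toward the preceding segment.
The trigger is the preceding segment, so the direction is progressive (perseverative).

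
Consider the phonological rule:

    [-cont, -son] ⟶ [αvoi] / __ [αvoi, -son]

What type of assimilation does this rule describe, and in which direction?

regressive voicing assimilation

The shared variable α links the value of [voi] on the target to the same value on the neighbouring segment, so voicing is the feature that assimilates.
The conditioning segment sits to the right of the focus bar, meaning the trigger follows the segment that changes — regressive assimilation.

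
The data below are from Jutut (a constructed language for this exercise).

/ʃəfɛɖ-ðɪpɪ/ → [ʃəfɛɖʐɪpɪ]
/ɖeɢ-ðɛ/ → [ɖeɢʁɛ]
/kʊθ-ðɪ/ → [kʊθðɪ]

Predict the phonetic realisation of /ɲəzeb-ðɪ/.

The data show progressive place assimilation: /ð/ → [ʐ] after /ɖ/; /ð/ → [ʁ] after /ɢ/. In each pair only place changes, matching the preceding consonant, while manner and voice stay constant.
No alternation appears in [kʊθðɪ]: there the adjacent consonants already agree in place (/ð/ and /θ/ are both dental), so this form is consistent with the same rule.
/ð/ is a voiced dental fricative. The preceding trigger /b/ is bilabial, so /ð/ must become bilabial as well.
Changing only its place to bilabial gives [β] — the voiced bilabial fricative.

[ɲəzebβɪ]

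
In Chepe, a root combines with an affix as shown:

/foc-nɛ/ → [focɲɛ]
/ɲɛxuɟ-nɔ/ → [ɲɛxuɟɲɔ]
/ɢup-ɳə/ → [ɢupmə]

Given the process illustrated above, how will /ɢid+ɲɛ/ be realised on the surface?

[ɢidnɛ]

The data show progressive place assimilation: /n/ → [ɲ] after /c/; /n/ → [ɲ] after /ɟ/; /ɳ/ → [m] after /p/. In each pair only place changes, matching the preceding consonant, while manner and voice stay constant.
The rule targets /ɲ/ (voiced palatal nasal), which sits after the trigger /d/ (alveolar).
Changing only its place to alveolar gives [n] — the voiced alveolar nasal.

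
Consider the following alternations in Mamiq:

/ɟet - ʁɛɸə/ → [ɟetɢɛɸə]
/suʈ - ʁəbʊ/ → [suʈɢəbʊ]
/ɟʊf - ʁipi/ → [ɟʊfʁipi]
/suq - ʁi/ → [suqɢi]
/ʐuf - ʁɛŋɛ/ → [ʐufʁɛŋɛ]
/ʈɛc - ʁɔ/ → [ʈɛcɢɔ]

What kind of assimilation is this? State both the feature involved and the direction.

progressive manner assimilation

Underlying /ʁ/ is realised as [ɢ] next to /t/; /t/ itself does not change.
/ʁ/ is a fricative while /t/ is a stop; the output [ɢ] is a stop, matching the trigger — so the feature that spreads is manner.
Place and voice are unchanged, so the assimilation is partial, not total.
Checking the remaining alternations: /ʁ/ → [ɢ] after /ʈ/ (fricative → stop, matching a stop); /ʁ/ → [ɢ] after /q/ (fricative → stop, matching a stop); /ʁ/ → [ɢ] after /c/ (fricative → stop, matching a stop) — only manner changes, and always toward the preceding segment.
No alternation appears in [ɟʊfʁipi], [ʐufʁɛŋɛ]: there the adjacent consonants already agree in manner (/ʁ/ and /f/ are both fricatives; /ʁ/ and /f/ are both fricatives), so these forms are consistent with the same rule.
The trigger is the preceding segment, so the direction is progressive (perseverative).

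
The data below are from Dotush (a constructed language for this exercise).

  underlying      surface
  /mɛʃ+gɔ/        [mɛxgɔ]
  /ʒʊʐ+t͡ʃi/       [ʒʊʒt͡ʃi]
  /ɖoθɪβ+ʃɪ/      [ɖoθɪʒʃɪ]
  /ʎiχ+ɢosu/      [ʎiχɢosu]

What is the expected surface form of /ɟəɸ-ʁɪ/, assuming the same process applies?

[ɟəχʁɪ]

The data show regressive place assimilation: /ʃ/ → [x] before /g/; /ʐ/ → [ʒ] before /t͡ʃ/; /β/ → [ʒ] before /ʃ/. In each pair only place changes, matching the following consonant, while manner and voice stay constant.
No alternation appears in [ʎiχɢosu]: there the adjacent consonants already agree in place (/χ/ and /ɢ/ are both uvular), so this form is consistent with the same rule.
/ɸ/ is a voiceless bilabial fricative. The following trigger /ʁ/ is uvular, so /ɸ/ must become uvular as well.
Changing only its place to uvular gives [χ] — the voiceless uvular fricative.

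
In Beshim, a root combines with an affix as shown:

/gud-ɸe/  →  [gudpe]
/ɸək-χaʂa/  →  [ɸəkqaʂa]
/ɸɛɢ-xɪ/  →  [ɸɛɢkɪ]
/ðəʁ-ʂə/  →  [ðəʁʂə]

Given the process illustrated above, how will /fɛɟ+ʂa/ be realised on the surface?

The data show progressive manner assimilation: /ɸ/ → [p] after /d/; /χ/ → [q] after /k/; /x/ → [k] after /ɢ/. In each pair only manner changes, matching the preceding consonant, while place and voice stay constant.
Nothing changes in [ðəʁʂə]: there the adjacent consonants already agree in manner (/ʂ/ and /ʁ/ are both fricatives), so this form is consistent with the same rule.
The rule targets /ʂ/ (voiceless retroflex fricative), which sits after the trigger /ɟ/ (stop).
Changing only its manner to stop gives [ʈ] — the voiceless retroflex stop.

[fɛɟʈa]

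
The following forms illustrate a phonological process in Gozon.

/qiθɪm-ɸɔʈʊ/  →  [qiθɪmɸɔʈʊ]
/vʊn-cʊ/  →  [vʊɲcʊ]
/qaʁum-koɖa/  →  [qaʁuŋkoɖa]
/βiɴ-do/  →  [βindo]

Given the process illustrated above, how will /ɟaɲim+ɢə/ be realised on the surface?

The data show regressive place assimilation: /n/ → [ɲ] before /c/; /m/ → [ŋ] before /k/; /ɴ/ → [n] before /d/. In each pair only place changes, matching the following consonant, while manner and voice stay constant.
No alternation appears in [qiθɪmɸɔʈʊ]: there the adjacent consonants already agree in place (/m/ and /ɸ/ are both bilabial), so this form is consistent with the same rule.
/m/ is a voiced bilabial nasal. The following trigger /ɢ/ is uvular, so /m/ must become uvular as well.
Changing only its place to uvular gives [ɴ] — the voiced uvular nasal.

[ɟaɲiɴɢə]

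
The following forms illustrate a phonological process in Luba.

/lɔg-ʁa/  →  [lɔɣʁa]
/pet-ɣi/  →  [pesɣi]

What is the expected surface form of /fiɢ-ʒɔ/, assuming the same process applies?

[fiʁʒɔ]

The data show regressive manner assimilation: /g/ → [ɣ] before /ʁ/; /t/ → [s] before /ɣ/. In each pair only manner changes, matching the following consonant, while place and voice stay constant.
The rule targets /ɢ/ (voiced uvular stop), which sits before the trigger /ʒ/ (fricative).
A voiced uvular fricative is [ʁ], so the surface segment is [ʁ].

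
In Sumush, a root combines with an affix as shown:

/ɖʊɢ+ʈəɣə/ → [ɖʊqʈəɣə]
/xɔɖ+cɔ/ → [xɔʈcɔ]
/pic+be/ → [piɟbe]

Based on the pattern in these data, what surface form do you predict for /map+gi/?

[mabgi]

The data show regressive voicing assimilation: /ɢ/ → [q] before /ʈ/; /ɖ/ → [ʈ] before /c/; /c/ → [ɟ] before /b/. In each pair only voicing changes, matching the following consonant, while place and manner stay constant.
The rule targets /p/ (voiceless bilabial stop), which sits before the trigger /g/ (voiced).
Changing only its voicing to voiced gives [b] — the voiced bilabial stop.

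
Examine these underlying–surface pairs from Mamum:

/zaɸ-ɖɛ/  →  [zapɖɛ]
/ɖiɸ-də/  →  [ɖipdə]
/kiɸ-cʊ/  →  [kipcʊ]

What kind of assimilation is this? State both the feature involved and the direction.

regressive manner assimilation

Underlying /ɸ/ is realised as [p] next to /ɖ/; /ɖ/ itself does not change.
The change fricative → stop matches the manner of the following /ɖ/, identifying this as manner assimilation.
Place and voice are unchanged, so the assimilation is partial, not total.
The same holds elsewhere in the data: /ɸ/ → [p] before /d/ (fricative → stop, matching a stop); /ɸ/ → [p] before /c/ (fricative → stop, matching a stop) — only manner changes, and always toward the following segment.
Since the segment that changes precedes the conditioning segment, the assimilation is regressive.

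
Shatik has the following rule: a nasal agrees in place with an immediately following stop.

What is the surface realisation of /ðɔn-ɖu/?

[ðɔɳɖu]

The rule targets /n/ (voiced alveolar nasal), which sits before the trigger /ɖ/ (retroflex).
A voiced retroflex nasal is [ɳ], so the surface segment is [ɳ].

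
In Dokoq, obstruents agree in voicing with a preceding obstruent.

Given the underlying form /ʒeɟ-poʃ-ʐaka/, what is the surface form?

[ʒeɟboʃʂaka]

The rule targets /p/ (voiceless bilabial stop), which sits after the trigger /ɟ/ (voiced).
The voiced bilabial stop is [b], so /p/ → [b].
The same rule applies at the second boundary: /ʐ/ → [ʂ] next to /ʃ/.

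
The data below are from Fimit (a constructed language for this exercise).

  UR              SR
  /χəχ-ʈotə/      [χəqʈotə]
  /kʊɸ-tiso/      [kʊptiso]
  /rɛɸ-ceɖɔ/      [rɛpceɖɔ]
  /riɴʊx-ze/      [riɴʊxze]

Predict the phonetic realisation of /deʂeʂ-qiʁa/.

[deʂeʈqiʁa]

The data show regressive manner assimilation: /χ/ → [q] before /ʈ/; /ɸ/ → [p] before /t/; /ɸ/ → [p] before /c/. In each pair only manner changes, matching the following consonant, while place and voice stay constant.
No alternation appears in [riɴʊxze]: there the adjacent consonants already agree in manner (/x/ and /z/ are both fricatives), so this form is consistent with the same rule.
The rule targets /ʂ/ (voiceless retroflex fricative), which sits before the trigger /q/ (stop).
The voiceless retroflex stop is [ʈ], so /ʂ/ → [ʈ].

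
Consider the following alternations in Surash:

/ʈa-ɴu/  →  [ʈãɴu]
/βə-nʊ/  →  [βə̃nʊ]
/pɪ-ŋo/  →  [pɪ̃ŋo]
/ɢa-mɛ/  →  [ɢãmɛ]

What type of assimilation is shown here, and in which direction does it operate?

regressive nasality assimilation (vowel nasalisation)

The vowel /a/ surfaces as nasalised [ã] next to the following nasal /ɴ/ — it has acquired the [+nasal] feature of its neighbour.
Likewise in the remaining data: /ə/ → [ə̃] before /n/; /ɪ/ → [ɪ̃] before /ŋ/; /a/ → [ã] before /m/ — each time a vowel is nasalised next to a following nasal.
Because the conditioning nasal is to the right of the vowel that changes, the process is regressive (anticipatory).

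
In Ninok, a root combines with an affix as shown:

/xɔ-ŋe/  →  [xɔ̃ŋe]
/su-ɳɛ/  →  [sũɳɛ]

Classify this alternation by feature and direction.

The vowel /ɔ/ surfaces as nasalised [ɔ̃] next to the following nasal /ŋ/ — it has acquired the [+nasal] feature of its neighbour.
The other form shows the same pattern: /u/ → [ũ] before /ɳ/ — each time a vowel is nasalised next to a following nasal.
Because the conditioning nasal is to the right of the vowel that changes, the process is regressive (anticipatory).

regressive nasality assimilation (vowel nasalisation)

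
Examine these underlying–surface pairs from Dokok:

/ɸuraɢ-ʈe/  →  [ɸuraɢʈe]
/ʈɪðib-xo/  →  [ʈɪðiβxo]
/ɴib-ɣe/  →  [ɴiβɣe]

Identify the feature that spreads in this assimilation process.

manner

Comparing underlying and surface forms, /b/ → [β] is the alternation; the neighbouring /x/ is constant.
/b/ is a stop while /x/ is a fricative; the output [β] is a fricative, matching the trigger — so the feature that spreads is manner.
The other alternating form patterns the same way: /b/ → [β] before /ɣ/ (stop → fricative, matching a fricative) — only manner changes, and always toward the following segment.
No alternation appears in [ɸuraɢʈe]: there the adjacent consonants already agree in manner (/ɢ/ and /ʈ/ are both stops), so this form is consistent with the same rule.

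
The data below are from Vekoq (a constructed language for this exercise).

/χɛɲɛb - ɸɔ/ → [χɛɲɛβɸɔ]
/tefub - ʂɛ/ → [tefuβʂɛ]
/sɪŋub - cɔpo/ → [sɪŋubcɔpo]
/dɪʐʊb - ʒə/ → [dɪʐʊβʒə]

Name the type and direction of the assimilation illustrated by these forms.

regressive manner assimilation

Underlying /b/ is realised as [β] next to /ɸ/; /ɸ/ itself does not change.
/b/ is a stop while /ɸ/ is a fricative; the output [β] is a fricative, matching the trigger — so the feature that spreads is manner.
Place and voice are unchanged, so the assimilation is partial, not total.
The same holds elsewhere in the data: /b/ → [β] before /ʂ/ (stop → fricative, matching a fricative); /b/ → [β] before /ʒ/ (stop → fricative, matching a fricative) — only manner changes, and always toward the following segment.
Nothing changes in [sɪŋubcɔpo]: there the adjacent consonants already agree in manner (/b/ and /c/ are both stops), so this form is consistent with the same rule.
Since the segment that changes precedes the conditioning segment, the assimilation is regressive.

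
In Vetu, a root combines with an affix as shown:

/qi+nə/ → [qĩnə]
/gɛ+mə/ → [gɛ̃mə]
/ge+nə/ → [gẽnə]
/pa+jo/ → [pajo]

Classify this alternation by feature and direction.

The vowel /i/ surfaces as nasalised [ĩ] next to the following nasal /n/ — it has acquired the [+nasal] feature of its neighbour.
Likewise in the remaining data: /ɛ/ → [ɛ̃] before /m/; /e/ → [ẽ] before /n/ — each time a vowel is nasalised next to a following nasal.
No change occurs in [pajo] because the vowel at the boundary is adjacent to an oral consonant, not a nasal (/a/ next to /j/).
Because the conditioning nasal is to the right of the vowel that changes, the process is regressive (anticipatory).

regressive nasality assimilation (vowel nasalisation)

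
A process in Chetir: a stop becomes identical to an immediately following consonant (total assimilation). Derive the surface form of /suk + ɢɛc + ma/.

[suɢɢɛmma]

/k/ is the segment targeted by the rule; it sits immediately before /ɢ/, so it assimilates completely and surfaces as [ɢ].
The same rule applies at the second boundary: /c/ → [m] next to /m/.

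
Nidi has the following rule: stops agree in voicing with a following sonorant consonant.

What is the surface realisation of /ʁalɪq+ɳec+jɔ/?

[ʁalɪɢɳeɟjɔ]

/q/ is a voiceless uvular stop. The following trigger /ɳ/ is voiced, so /q/ must become voiced as well.
The voiced uvular stop is [ɢ], so /q/ → [ɢ].
At the second juncture, /c/ likewise becomes [ɟ] adjacent to /j/.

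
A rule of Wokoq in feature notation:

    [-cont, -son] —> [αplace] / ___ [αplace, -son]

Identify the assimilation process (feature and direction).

The rule copies the place features (abbreviated [place]) from the environment onto the target, so the assimilating feature is place.
The conditioning segment sits to the right of the focus bar, meaning the trigger follows the segment that changes — regressive assimilation.

regressive place assimilation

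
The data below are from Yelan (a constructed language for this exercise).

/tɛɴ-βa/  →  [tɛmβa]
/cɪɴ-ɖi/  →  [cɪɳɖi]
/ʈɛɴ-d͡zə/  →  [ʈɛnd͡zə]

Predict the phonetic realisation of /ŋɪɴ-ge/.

[ŋɪŋge]

The data show regressive place assimilation: /ɴ/ → [m] before /β/; /ɴ/ → [ɳ] before /ɖ/; /ɴ/ → [n] before /d͡z/. In each pair only place changes, matching the following consonant, while manner and voice stay constant.
The rule targets /ɴ/ (voiced uvular nasal), which sits before the trigger /g/ (velar).
The voiced velar nasal is [ŋ], so /ɴ/ → [ŋ].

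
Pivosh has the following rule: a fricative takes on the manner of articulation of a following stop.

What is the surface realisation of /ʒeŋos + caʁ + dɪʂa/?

[ʒeŋotcaɢdɪʂa]

The rule targets /s/ (voiceless alveolar fricative), which sits before the trigger /c/ (stop).
Changing only its manner to stop gives [t] — the voiceless alveolar stop.
At the second juncture, /ʁ/ likewise becomes [ɢ] adjacent to /d/.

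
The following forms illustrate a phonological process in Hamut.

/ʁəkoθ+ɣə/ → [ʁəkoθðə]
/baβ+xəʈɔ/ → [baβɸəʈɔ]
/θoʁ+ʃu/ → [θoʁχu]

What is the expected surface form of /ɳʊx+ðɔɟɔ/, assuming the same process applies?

[ɳʊxɣɔɟɔ]

The data show progressive place assimilation: /ɣ/ → [ð] after /θ/; /x/ → [ɸ] after /β/; /ʃ/ → [χ] after /ʁ/. In each pair only place changes, matching the preceding consonant, while manner and voice stay constant.
The rule targets /ð/ (voiced dental fricative), which sits after the trigger /x/ (velar).
Changing only its place to velar gives [ɣ] — the voiced velar fricative.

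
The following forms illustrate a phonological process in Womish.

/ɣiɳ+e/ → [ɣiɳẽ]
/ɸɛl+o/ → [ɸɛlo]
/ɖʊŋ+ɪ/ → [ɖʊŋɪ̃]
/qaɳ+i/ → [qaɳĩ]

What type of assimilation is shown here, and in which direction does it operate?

The vowel /e/ surfaces as nasalised [ẽ] next to the preceding nasal /ɳ/ — it has acquired the [+nasal] feature of its neighbour.
The other forms show the same pattern: /ɪ/ → [ɪ̃] after /ŋ/; /i/ → [ĩ] after /ɳ/ — each time a vowel is nasalised next to a preceding nasal.
No change occurs in [ɸɛlo] because the vowel at the boundary is adjacent to an oral consonant, not a nasal (/o/ next to /l/).
Because the conditioning nasal is to the left of the vowel that changes, the process is progressive (perseverative).

progressive nasality assimilation (vowel nasalisation)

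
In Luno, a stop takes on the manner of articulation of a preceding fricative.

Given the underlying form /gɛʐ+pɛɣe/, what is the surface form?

/p/ is a voiceless bilabial stop. The preceding trigger /ʐ/ is a fricative, so /p/ must become a fricative as well.
The voiceless bilabial fricative is [ɸ], so /p/ → [ɸ].

[gɛʐɸɛɣe]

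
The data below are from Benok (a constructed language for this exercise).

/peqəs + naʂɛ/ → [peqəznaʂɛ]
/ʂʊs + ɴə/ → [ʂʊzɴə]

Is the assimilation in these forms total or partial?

Comparing underlying and surface forms, /s/ → [z] is the alternation; the neighbouring /n/ is constant.
/s/ is voiceless while /n/ is voiced; the output [z] is voiced, matching the trigger — so the feature that spreads is voicing.
Place and manner are unchanged, so the assimilation is partial, not total.
The other alternating form patterns the same way: /s/ → [z] before /ɴ/ (voiceless → voiced, matching voiced) — only voicing changes, and always toward the following segment.

partial assimilation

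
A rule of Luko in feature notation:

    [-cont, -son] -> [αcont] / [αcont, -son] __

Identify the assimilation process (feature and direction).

The shared variable α links the value of [cont] on the target to that of the neighbouring obstruent. [cont] distinguishes stops from fricatives — a manner-of-articulation feature — so this is manner assimilation.
The conditioning segment sits to the left of the focus bar, meaning the trigger precedes the segment that changes — progressive assimilation.

progressive manner assimilation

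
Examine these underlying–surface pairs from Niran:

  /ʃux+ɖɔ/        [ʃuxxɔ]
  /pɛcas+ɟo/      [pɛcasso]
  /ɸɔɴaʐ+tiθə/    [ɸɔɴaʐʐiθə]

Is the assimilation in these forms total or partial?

total assimilation

The segment that alternates is /ɖ/, which surfaces as [x] when adjacent to /x/.
The output [x] is identical to the trigger /x/ — every feature (place, manner, voicing) has been copied — so this is total assimilation.
The other forms behave the same way: /ɟ/ → [s] after /s/; /t/ → [ʐ] after /ʐ/ — in each case the output is a copy of the preceding consonant.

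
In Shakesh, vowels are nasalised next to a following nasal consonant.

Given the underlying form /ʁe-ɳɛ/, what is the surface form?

[ʁẽɳɛ]

The vowel /e/ is adjacent to the following nasal /ɳ/, so it acquires [+nasal] and surfaces as [ẽ].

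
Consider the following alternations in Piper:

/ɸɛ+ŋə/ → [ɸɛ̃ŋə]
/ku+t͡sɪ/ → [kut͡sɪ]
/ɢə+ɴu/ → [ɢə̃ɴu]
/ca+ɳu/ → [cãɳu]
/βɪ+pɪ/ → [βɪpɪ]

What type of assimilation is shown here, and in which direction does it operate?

regressive nasality assimilation (vowel nasalisation)

The vowel /ɛ/ surfaces as nasalised [ɛ̃] next to the following nasal /ŋ/ — it has acquired the [+nasal] feature of its neighbour.
The other forms show the same pattern: /ə/ → [ə̃] before /ɴ/; /a/ → [ã] before /ɳ/ — each time a vowel is nasalised next to a following nasal.
No change occurs in [kut͡sɪ], [βɪpɪ] because the vowel at the boundary is adjacent to an oral consonant, not a nasal (/u/ next to /t͡s/; /ɪ/ next to /p/).
Because the conditioning nasal is to the right of the vowel that changes, the process is regressive (anticipatory).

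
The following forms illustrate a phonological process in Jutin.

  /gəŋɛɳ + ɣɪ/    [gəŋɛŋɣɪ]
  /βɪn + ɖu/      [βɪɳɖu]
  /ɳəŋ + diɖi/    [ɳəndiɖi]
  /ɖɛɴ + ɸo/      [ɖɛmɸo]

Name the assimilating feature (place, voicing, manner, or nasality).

Underlying /ɳ/ is realised as [ŋ] next to /ɣ/; /ɣ/ itself does not change.
/ɳ/ is retroflex while /ɣ/ is velar; the output [ŋ] is velar, matching the trigger — so the feature that spreads is place.
The other alternating forms pattern the same way: /n/ → [ɳ] before /ɖ/ (alveolar → retroflex, matching retroflex); /ŋ/ → [n] before /d/ (velar → alveolar, matching alveolar); /ɴ/ → [m] before /ɸ/ (uvular → bilabial, matching bilabial) — only place changes, and always toward the following segment.

place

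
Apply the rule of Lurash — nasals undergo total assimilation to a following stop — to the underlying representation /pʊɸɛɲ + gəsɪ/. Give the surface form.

[pʊɸɛggəsɪ]

/ɲ/ is the segment targeted by the rule; it sits immediately before /g/, so it assimilates completely and surfaces as [g].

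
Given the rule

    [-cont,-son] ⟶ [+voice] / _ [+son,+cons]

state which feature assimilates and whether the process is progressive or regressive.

The target ([-cont,-son], stops) acquires [+voice] next to a sonorant consonant ([+son,+cons]) — it takes on the voicing of its neighbour, so the feature that spreads is voicing.
The conditioning segment sits to the right of the focus bar, meaning the trigger follows the segment that changes — regressive assimilation.

regressive voicing assimilation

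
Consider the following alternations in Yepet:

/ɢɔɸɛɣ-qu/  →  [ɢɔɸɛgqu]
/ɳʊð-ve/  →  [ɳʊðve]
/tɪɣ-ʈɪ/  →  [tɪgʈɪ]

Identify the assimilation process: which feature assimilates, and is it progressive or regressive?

Comparing underlying and surface forms, /ɣ/ → [g] is the alternation; the neighbouring /q/ is constant.
/ɣ/ is a fricative while /q/ is a stop; the output [g] is a stop, matching the trigger — so the feature that spreads is manner.
Place and voice are unchanged, so the assimilation is partial, not total.
The same holds elsewhere in the data: /ɣ/ → [g] before /ʈ/ (fricative → stop, matching a stop) — only manner changes, and always toward the following segment.
Nothing changes in [ɳʊðve]: there the adjacent consonants already agree in manner (/ð/ and /v/ are both fricatives), so this form is consistent with the same rule.
Since the segment that changes precedes the conditioning segment, the assimilation is regressive.

regressive manner assimilation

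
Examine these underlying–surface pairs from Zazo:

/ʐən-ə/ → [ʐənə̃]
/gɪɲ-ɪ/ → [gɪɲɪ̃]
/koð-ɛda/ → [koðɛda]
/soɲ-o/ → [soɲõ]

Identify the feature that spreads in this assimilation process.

nasality

The vowel /ə/ surfaces as nasalised [ə̃] next to the preceding nasal /n/ — it has acquired the [+nasal] feature of its neighbour.
The other forms show the same pattern: /ɪ/ → [ɪ̃] after /ɲ/; /o/ → [õ] after /ɲ/ — each time a vowel is nasalised next to a preceding nasal.
No change occurs in [koðɛda] because the vowel at the boundary is adjacent to an oral consonant, not a nasal (/ɛ/ next to /ð/).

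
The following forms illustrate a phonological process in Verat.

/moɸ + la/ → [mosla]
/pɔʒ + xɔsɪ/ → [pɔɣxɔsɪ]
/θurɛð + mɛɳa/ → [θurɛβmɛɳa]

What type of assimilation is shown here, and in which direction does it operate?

regressive place assimilation

The segment that alternates is /ɸ/, which surfaces as [s] when adjacent to /l/.
The change bilabial → alveolar matches the place of the following /l/, identifying this as place assimilation.
Manner and voice are unchanged, so the assimilation is partial, not total.
The same holds elsewhere in the data: /ʒ/ → [ɣ] before /x/ (postalveolar → velar, matching velar); /ð/ → [β] before /m/ (dental → bilabial, matching bilabial) — only place changes, and always toward the following segment.
The trigger is the following segment, so the direction is regressive (anticipatory).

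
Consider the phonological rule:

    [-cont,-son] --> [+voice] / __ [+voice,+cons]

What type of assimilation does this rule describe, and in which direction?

The structural change is [+voice], and the conditioning segment [+voice,+cons] (a voiced consonant) is itself voiced, so the target comes to share the voicing of its neighbour — voicing assimilation.
The conditioning segment sits to the right of the focus bar, meaning the trigger follows the segment that changes — regressive assimilation.

regressive voicing assimilation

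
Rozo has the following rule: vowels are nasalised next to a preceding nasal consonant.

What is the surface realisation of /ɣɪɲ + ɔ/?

/ɔ/ sits next to the nasal /ɲ/ and is therefore nasalised to [ɔ̃].

[ɣɪɲɔ̃]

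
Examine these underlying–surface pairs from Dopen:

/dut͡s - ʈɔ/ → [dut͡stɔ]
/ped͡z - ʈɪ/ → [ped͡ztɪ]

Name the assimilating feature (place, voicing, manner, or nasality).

place

Comparing underlying and surface forms, /ʈ/ → [t] is the alternation; the neighbouring /t͡s/ is constant.
The change retroflex → alveolar matches the place of the preceding /t͡s/, identifying this as place assimilation.
Checking the remaining alternation: /ʈ/ → [t] after /d͡z/ (retroflex → alveolar, matching alveolar) — only place changes, and always toward the preceding segment.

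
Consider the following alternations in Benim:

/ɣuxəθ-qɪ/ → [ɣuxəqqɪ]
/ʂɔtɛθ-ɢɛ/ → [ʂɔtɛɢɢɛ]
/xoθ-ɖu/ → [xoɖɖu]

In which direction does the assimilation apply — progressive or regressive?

Underlying /θ/ is realised as [q] next to /q/; /q/ itself does not change.
The output [q] is identical to the trigger /q/ — every feature (place, manner, voicing) has been copied — so this is total assimilation.
The other forms behave the same way: /θ/ → [ɢ] before /ɢ/; /θ/ → [ɖ] before /ɖ/ — in each case the output is a copy of the following consonant.
The trigger is the following segment, so the direction is regressive (anticipatory).

regressive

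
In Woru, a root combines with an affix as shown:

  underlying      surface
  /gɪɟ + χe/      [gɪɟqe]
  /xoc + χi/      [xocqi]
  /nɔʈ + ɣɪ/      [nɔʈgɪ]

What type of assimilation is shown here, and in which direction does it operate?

Comparing underlying and surface forms, /χ/ → [q] is the alternation; the neighbouring /ɟ/ is constant.
The change fricative → stop matches the manner of the preceding /ɟ/, identifying this as manner assimilation.
Place and voice are unchanged, so the assimilation is partial, not total.
The other alternating forms pattern the same way: /χ/ → [q] after /c/ (fricative → stop, matching a stop); /ɣ/ → [g] after /ʈ/ (fricative → stop, matching a stop) — only manner changes, and always toward the preceding segment.
The trigger is the preceding segment, so the direction is progressive (perseverative).

progressive manner assimilation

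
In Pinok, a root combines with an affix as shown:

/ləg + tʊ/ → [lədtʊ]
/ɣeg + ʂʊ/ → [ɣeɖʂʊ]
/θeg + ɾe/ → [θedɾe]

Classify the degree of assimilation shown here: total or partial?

The segment that alternates is /g/, which surfaces as [d] when adjacent to /t/.
The change velar → alveolar matches the place of the following /t/, identifying this as place assimilation.
Manner and voice are unchanged, so the assimilation is partial, not total.
The same holds elsewhere in the data: /g/ → [ɖ] before /ʂ/ (velar → retroflex, matching retroflex); /g/ → [d] before /ɾ/ (velar → alveolar, matching alveolar) — only place changes, and always toward the following segment.

partial assimilation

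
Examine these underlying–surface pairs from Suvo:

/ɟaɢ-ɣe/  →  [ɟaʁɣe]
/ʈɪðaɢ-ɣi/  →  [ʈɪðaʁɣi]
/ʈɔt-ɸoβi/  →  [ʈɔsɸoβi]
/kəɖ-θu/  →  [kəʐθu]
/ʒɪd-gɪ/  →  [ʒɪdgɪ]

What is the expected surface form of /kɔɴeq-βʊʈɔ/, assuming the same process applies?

[kɔɴeχβʊʈɔ]

The data show regressive manner assimilation: /ɢ/ → [ʁ] before /ɣ/; /t/ → [s] before /ɸ/; /ɖ/ → [ʐ] before /θ/. In each pair only manner changes, matching the following consonant, while place and voice stay constant.
Nothing changes in [ʒɪdgɪ]: there the adjacent consonants already agree in manner (/d/ and /g/ are both stops), so this form is consistent with the same rule.
/q/ is a voiceless uvular stop. The following trigger /β/ is a fricative, so /q/ must become a fricative as well.
Changing only its manner to fricative gives [χ] — the voiceless uvular fricative.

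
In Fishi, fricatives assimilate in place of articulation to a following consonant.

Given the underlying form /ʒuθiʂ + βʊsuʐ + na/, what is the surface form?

[ʒuθiɸβʊsuzna]

/ʂ/ is a voiceless retroflex fricative. The following trigger /β/ is bilabial, so /ʂ/ must become bilabial as well.
The voiceless bilabial fricative is [ɸ], so /ʂ/ → [ɸ].
At the second juncture, /ʐ/ likewise becomes [z] adjacent to /n/.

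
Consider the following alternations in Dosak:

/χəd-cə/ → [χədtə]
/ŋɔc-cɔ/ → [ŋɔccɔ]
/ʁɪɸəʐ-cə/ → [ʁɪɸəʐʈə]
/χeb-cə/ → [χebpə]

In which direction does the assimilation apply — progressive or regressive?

The segment that alternates is /c/, which surfaces as [t] when adjacent to /d/.
The change palatal → alveolar matches the place of the preceding /d/, identifying this as place assimilation.
The other alternating forms pattern the same way: /c/ → [ʈ] after /ʐ/ (palatal → retroflex, matching retroflex); /c/ → [p] after /b/ (palatal → bilabial, matching bilabial) — only place changes, and always toward the preceding segment.
No alternation appears in [ŋɔccɔ]: there the adjacent consonants already agree in place (/c/ and /c/ are both palatal), so this form is consistent with the same rule.
Since the segment that changes follows the conditioning segment, the assimilation is progressive.

progressive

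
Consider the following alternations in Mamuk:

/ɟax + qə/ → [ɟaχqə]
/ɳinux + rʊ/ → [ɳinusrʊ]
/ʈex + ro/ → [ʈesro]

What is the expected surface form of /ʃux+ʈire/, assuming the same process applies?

The data show regressive place assimilation: /x/ → [χ] before /q/; /x/ → [s] before /r/. In each pair only place changes, matching the following consonant, while manner and voice stay constant.
The rule targets /x/ (voiceless velar fricative), which sits before the trigger /ʈ/ (retroflex).
A voiceless retroflex fricative is [ʂ], so the surface segment is [ʂ].

[ʃuʂʈire]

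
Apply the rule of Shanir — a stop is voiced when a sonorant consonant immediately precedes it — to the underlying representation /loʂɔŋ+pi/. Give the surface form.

[loʂɔŋbi]

The rule targets /p/ (voiceless bilabial stop), which sits after the trigger /ŋ/ (voiced).
Changing only its voicing to voiced gives [b] — the voiced bilabial stop.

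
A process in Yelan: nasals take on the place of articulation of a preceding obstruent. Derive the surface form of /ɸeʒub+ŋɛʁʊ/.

The rule targets /ŋ/ (voiced velar nasal), which sits after the trigger /b/ (bilabial).
The voiced bilabial nasal is [m], so /ŋ/ → [m].

[ɸeʒubmɛʁʊ]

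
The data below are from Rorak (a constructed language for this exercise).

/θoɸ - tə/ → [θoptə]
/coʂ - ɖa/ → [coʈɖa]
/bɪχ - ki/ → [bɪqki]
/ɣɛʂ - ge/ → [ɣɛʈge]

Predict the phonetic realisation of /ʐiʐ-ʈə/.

The data show regressive manner assimilation: /ɸ/ → [p] before /t/; /ʂ/ → [ʈ] before /ɖ/; /χ/ → [q] before /k/; /ʂ/ → [ʈ] before /g/. In each pair only manner changes, matching the following consonant, while place and voice stay constant.
/ʐ/ is a voiced retroflex fricative. The following trigger /ʈ/ is a stop, so /ʐ/ must become a stop as well.
A voiced retroflex stop is [ɖ], so the surface segment is [ɖ].

[ʐiɖʈə]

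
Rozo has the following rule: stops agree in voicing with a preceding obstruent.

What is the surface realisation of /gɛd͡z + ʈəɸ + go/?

The rule targets /ʈ/ (voiceless retroflex stop), which sits after the trigger /d͡z/ (voiced).
The voiced retroflex stop is [ɖ], so /ʈ/ → [ɖ].
The same rule applies at the second boundary: /g/ → [k] next to /ɸ/.

[gɛd͡zɖəɸko]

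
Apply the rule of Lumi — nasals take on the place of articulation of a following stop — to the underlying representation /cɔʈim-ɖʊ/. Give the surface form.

[cɔʈiɳɖʊ]

The rule targets /m/ (voiced bilabial nasal), which sits before the trigger /ɖ/ (retroflex).
Changing only its place to retroflex gives [ɳ] — the voiced retroflex nasal.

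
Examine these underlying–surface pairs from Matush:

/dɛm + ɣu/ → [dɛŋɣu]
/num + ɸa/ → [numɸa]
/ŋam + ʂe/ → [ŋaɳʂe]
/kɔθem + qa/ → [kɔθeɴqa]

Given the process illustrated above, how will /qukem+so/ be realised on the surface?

[qukenso]

The data show regressive place assimilation: /m/ → [ŋ] before /ɣ/; /m/ → [ɳ] before /ʂ/; /m/ → [ɴ] before /q/. In each pair only place changes, matching the following consonant, while manner and voice stay constant.
No alternation appears in [numɸa]: there the adjacent consonants already agree in place (/m/ and /ɸ/ are both bilabial), so this form is consistent with the same rule.
/m/ is a voiced bilabial nasal. The following trigger /s/ is alveolar, so /m/ must become alveolar as well.
The voiced alveolar nasal is [n], so /m/ → [n].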